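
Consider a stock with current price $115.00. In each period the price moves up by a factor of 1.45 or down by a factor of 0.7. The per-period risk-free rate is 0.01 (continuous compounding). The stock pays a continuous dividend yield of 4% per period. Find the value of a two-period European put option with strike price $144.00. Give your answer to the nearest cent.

Per-period risk-free factor R = e^0.01 = 1.0101; dividend-adjusted growth = e^(0.01−0.04) = 0.9704.
Risk-neutral probability p = (0.9704 − 0.7)/(1.45 − 0.7) = 0.2704/0.7500 = 0.3606
Terminal stock prices: S_uu = 241.8, S_ud = 116.7, S_dd = 56.35
Terminal payoffs (K − S): max(-97.79, 0) = 0, max(27.28, 0) = 27.28, max(87.65, 0) = 87.65
Node u (S = 166.8): V_u = e^(−0.01)·[0.3606·0.0000 + 0.6394·27.2750] = 17.2663
Node d (S = 80.5): V_d = e^(−0.01)·[0.3606·27.2750 + 0.6394·87.6500] = 65.2236
Node 0 (S = 115): V_0 = e^(−0.01)·[0.3606·17.2663 + 0.6394·65.2236] = 47.4536

$47.45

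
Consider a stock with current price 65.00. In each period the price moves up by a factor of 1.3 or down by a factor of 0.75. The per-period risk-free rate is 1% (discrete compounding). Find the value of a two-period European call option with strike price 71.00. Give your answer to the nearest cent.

Risk-neutral probability p = (1 + 0.01 − 0.75)/(1.3 − 0.75) = 0.2600/0.5500 = 0.4727
Terminal stock prices: S_uu = 109.9, S_ud = 63.38, S_dd = 36.56
Terminal payoffs (S − K): max(38.85, 0) = 38.85, max(-7.625, 0) = 0, max(-34.44, 0) = 0
Node u (S = 84.5): V_u = 1/1.01·[0.4727·38.8500 + 0.5273·0.0000] = 18.1836
Node d (S = 48.75): V_d = 1/1.01·[0.4727·0.0000 + 0.5273·0.0000] = 0.0000
Node 0 (S = 65): V_0 = 1/1.01·[0.4727·18.1836 + 0.5273·0.0000] = 8.5108

8.51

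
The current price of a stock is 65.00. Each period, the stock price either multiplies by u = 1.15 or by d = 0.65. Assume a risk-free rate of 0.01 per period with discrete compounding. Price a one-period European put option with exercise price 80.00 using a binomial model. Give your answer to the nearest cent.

14.21

Risk-neutral probability p = (1 + 0.01 − 0.65)/(1.15 − 0.65) = 0.3600/0.5000 = 0.7200
Terminal stock prices: S_u = 74.75, S_d = 42.25
Terminal payoffs (K − S): max(5.25, 0) = 5.25, max(37.75, 0) = 37.75
Node 0 (S = 65): V_0 = 1/1.01·[0.7200·5.2500 + 0.2800·37.7500] = 14.2079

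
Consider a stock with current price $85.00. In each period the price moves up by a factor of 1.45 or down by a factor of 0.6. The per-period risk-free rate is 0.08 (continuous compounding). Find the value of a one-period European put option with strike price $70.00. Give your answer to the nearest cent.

$7.57

Risk-neutral probability p = (e^0.08 − 0.6)/(1.45 − 0.6) = 0.4833/0.8500 = 0.5686
Terminal stock prices: S_u = 123.2, S_d = 51
Terminal payoffs (K − S): max(-53.25, 0) = 0, max(19, 0) = 19
Node 0 (S = 85): V_0 = e^(−0.08)·[0.5686·0.0000 + 0.4314·19.0000] = 7.5669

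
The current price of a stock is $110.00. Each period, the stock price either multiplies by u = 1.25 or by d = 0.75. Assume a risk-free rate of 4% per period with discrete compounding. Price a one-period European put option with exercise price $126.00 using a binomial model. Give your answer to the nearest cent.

Risk-neutral probability p = (1 + 0.04 − 0.75)/(1.25 − 0.75) = 0.2900/0.5000 = 0.5800
Terminal stock prices: S_u = 137.5, S_d = 82.5
Terminal payoffs (K − S): max(-11.5, 0) = 0, max(43.5, 0) = 43.5
Node 0 (S = 110): V_0 = 1/1.04·[0.5800·0.0000 + 0.4200·43.5000] = 17.5673

$17.57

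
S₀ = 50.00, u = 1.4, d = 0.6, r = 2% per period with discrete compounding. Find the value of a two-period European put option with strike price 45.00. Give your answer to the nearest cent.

7.29

Risk-neutral probability p = (1 + 0.02 − 0.6)/(1.4 − 0.6) = 0.4200/0.8000 = 0.5250
Terminal stock prices: S_uu = 98, S_ud = 42, S_dd = 18
Terminal payoffs (K − S): max(-53, 0) = 0, max(3, 0) = 3, max(27, 0) = 27
Node u (S = 70): V_u = 1/1.02·[0.5250·0.0000 + 0.4750·3.0000] = 1.3971
Node d (S = 30): V_d = 1/1.02·[0.5250·3.0000 + 0.4750·27.0000] = 14.1176
Node 0 (S = 50): V_0 = 1/1.02·[0.5250·1.3971 + 0.4750·14.1176] = 7.2935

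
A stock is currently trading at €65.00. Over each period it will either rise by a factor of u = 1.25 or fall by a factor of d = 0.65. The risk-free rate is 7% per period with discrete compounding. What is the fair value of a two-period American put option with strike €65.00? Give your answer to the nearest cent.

€8.61

Risk-neutral probability p = (1 + 0.07 − 0.65)/(1.25 − 0.65) = 0.4200/0.6000 = 0.7000
Terminal stock prices: S_uu = 101.6, S_ud = 52.81, S_dd = 27.46
Terminal payoffs (K − S): max(-36.56, 0) = 0, max(12.19, 0) = 12.19, max(37.54, 0) = 37.54
Node u (S = 81.25): continuation = 1/1.07·[0.7000·0.0000 + 0.3000·12.1875] = 3.4171; exercise value = 0.0000 ≤ continuation, so V_u = 3.4171
Node d (S = 42.25): continuation = 1/1.07·[0.7000·12.1875 + 0.3000·37.5375] = 18.4977; exercise value = 22.7500 > continuation, so V_d = 22.7500 (exercise)
Node 0 (S = 65): continuation = 1/1.07·[0.7000·3.4171 + 0.3000·22.7500] = 8.6140; exercise value = 0.0000 ≤ continuation, so V_0 = 8.6140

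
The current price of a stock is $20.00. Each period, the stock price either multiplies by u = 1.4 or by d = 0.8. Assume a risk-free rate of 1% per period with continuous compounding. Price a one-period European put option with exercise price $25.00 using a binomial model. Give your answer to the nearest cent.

$5.79

Risk-neutral probability p = (e^0.01 − 0.8)/(1.4 − 0.8) = 0.2101/0.6000 = 0.3501
Terminal stock prices: S_u = 28, S_d = 16
Terminal payoffs (K − S): max(-3, 0) = 0, max(9, 0) = 9
Node 0 (S = 20): V_0 = e^(−0.01)·[0.3501·0.0000 + 0.6499·9.0000] = 5.7910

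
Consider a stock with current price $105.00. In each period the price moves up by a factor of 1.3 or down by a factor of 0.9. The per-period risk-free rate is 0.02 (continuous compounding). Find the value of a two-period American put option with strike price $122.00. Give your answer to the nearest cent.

Risk-neutral probability p = (e^0.02 − 0.9)/(1.3 − 0.9) = 0.1202/0.4000 = 0.3005
Terminal stock prices: S_uu = 177.5, S_ud = 122.9, S_dd = 85.05
Terminal payoffs (K − S): max(-55.45, 0) = 0, max(-0.85, 0) = 0, max(36.95, 0) = 36.95
Node u (S = 136.5): continuation = e^(−0.02)·[0.3005·0.0000 + 0.6995·0.0000] = 0.0000; exercise value = 0.0000 ≤ continuation, so V_u = 0.0000
Node d (S = 94.5): continuation = e^(−0.02)·[0.3005·0.0000 + 0.6995·36.9500] = 25.3346; exercise value = 27.5000 > continuation, so V_d = 27.5000 (exercise)
Node 0 (S = 105): continuation = e^(−0.02)·[0.3005·0.0000 + 0.6995·27.5000] = 18.8553; exercise value = 17.0000 ≤ continuation, so V_0 = 18.8553

$18.86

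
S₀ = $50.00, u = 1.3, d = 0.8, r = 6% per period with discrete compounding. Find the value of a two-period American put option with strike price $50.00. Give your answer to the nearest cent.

Risk-neutral probability p = (1 + 0.06 − 0.8)/(1.3 − 0.8) = 0.2600/0.5000 = 0.5200
Terminal stock prices: S_uu = 84.5, S_ud = 52, S_dd = 32
Terminal payoffs (K − S): max(-34.5, 0) = 0, max(-2, 0) = 0, max(18, 0) = 18
Node u (S = 65): continuation = 1/1.06·[0.5200·0.0000 + 0.4800·0.0000] = 0.0000; exercise value = 0.0000 ≤ continuation, so V_u = 0.0000
Node d (S = 40): continuation = 1/1.06·[0.5200·0.0000 + 0.4800·18.0000] = 8.1509; exercise value = 10.0000 > continuation, so V_d = 10.0000 (exercise)
Node 0 (S = 50): continuation = 1/1.06·[0.5200·0.0000 + 0.4800·10.0000] = 4.5283; exercise value = 0.0000 ≤ continuation, so V_0 = 4.5283

$4.53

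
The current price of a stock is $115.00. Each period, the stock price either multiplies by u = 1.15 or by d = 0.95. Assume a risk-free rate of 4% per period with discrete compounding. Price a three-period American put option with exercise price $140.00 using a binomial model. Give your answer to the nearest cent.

$25.00

Risk-neutral probability p = (1 + 0.04 − 0.95)/(1.15 − 0.95) = 0.0900/0.2000 = 0.4500
Terminal stock prices: S_uuu = 174.9, S_uud = 144.5, S_udd = 119.4, S_ddd = 98.6
Terminal payoffs (K − S): max(-34.9, 0) = 0, max(-4.483, 0) = 0, max(20.64, 0) = 20.64, max(41.4, 0) = 41.4
Node uu (S = 152.1): continuation = 1/1.04·[0.4500·0.0000 + 0.5500·0.0000] = 0.0000; exercise value = 0.0000 ≤ continuation, so V_uu = 0.0000
Node ud (S = 125.6): continuation = 1/1.04·[0.4500·0.0000 + 0.5500·20.6444] = 10.9177; exercise value = 14.3625 > continuation, so V_ud = 14.3625 (exercise)
Node dd (S = 103.8): continuation = 1/1.04·[0.4500·20.6444 + 0.5500·41.4019] = 30.8279; exercise value = 36.2125 > continuation, so V_dd = 36.2125 (exercise)
Node u (S = 132.2): continuation = 1/1.04·[0.4500·0.0000 + 0.5500·14.3625] = 7.5956; exercise value = 7.7500 > continuation, so V_u = 7.7500 (exercise)
Node d (S = 109.2): continuation = 1/1.04·[0.4500·14.3625 + 0.5500·36.2125] = 25.3654; exercise value = 30.7500 > continuation, so V_d = 30.7500 (exercise)
Node 0 (S = 115): continuation = 1/1.04·[0.4500·7.7500 + 0.5500·30.7500] = 19.6154; exercise value = 25.0000 > continuation, so V_0 = 25.0000 (exercise)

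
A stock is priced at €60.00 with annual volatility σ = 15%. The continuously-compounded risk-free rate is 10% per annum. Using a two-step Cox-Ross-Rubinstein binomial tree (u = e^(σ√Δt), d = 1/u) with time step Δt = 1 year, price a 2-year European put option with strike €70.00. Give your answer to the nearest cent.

€3.24

CRR parameters: u = e^(σ√Δt) = e^(0.15·√1) = 1.1618, d = 1/u = 0.8607
Per-period rate: rΔt = 0.1·1 = 0.1, so R = e^0.1 = 1.1052
Risk-neutral probability p = (e^0.1 − 0.8607)/(1.1618 − 0.8607) = 0.2445/0.3011 = 0.8118
Terminal stock prices: S_uu = 80.99, S_ud = 60, S_dd = 44.45
Terminal payoffs (K − S): max(-10.99, 0) = 0, max(10, 0) = 10, max(25.55, 0) = 25.55
Node u (S = 69.71): V_u = e^(−0.1)·[0.8118·0.0000 + 0.1882·10.0000] = 1.7026
Node d (S = 51.64): V_d = e^(−0.1)·[0.8118·10.0000 + 0.1882·25.5509] = 11.6961
Node 0 (S = 60): V_0 = e^(−0.1)·[0.8118·1.7026 + 0.1882·11.6961] = 3.2422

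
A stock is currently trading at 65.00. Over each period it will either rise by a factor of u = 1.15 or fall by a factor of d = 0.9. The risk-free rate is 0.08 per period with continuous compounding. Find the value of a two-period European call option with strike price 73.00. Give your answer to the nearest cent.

5.94

Risk-neutral probability p = (e^0.08 − 0.9)/(1.15 − 0.9) = 0.1833/0.2500 = 0.7331
Terminal stock prices: S_uu = 85.96, S_ud = 67.28, S_dd = 52.65
Terminal payoffs (S − K): max(12.96, 0) = 12.96, max(-5.725, 0) = 0, max(-20.35, 0) = 0
Node u (S = 74.75): V_u = e^(−0.08)·[0.7331·12.9625 + 0.2669·0.0000] = 8.7728
Node d (S = 58.5): V_d = e^(−0.08)·[0.7331·0.0000 + 0.2669·0.0000] = 0.0000
Node 0 (S = 65): V_0 = e^(−0.08)·[0.7331·8.7728 + 0.2669·0.0000] = 5.9372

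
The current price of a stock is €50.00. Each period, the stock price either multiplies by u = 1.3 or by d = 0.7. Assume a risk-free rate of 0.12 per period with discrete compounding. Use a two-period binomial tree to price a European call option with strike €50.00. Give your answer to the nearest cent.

€13.48

Risk-neutral probability p = (1 + 0.12 − 0.7)/(1.3 − 0.7) = 0.4200/0.6000 = 0.7000
Terminal stock prices: S_uu = 84.5, S_ud = 45.5, S_dd = 24.5
Terminal payoffs (S − K): max(34.5, 0) = 34.5, max(-4.5, 0) = 0, max(-25.5, 0) = 0
Node u (S = 65): V_u = 1/1.12·[0.7000·34.5000 + 0.3000·0.0000] = 21.5625
Node d (S = 35): V_d = 1/1.12·[0.7000·0.0000 + 0.3000·0.0000] = 0.0000
Node 0 (S = 50): V_0 = 1/1.12·[0.7000·21.5625 + 0.3000·0.0000] = 13.4766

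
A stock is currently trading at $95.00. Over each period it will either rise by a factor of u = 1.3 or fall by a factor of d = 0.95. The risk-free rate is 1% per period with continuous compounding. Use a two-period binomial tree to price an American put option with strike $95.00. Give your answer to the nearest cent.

$6.23

Risk-neutral probability p = (e^0.01 − 0.95)/(1.3 − 0.95) = 0.0601/0.3500 = 0.1716
Terminal stock prices: S_uu = 160.6, S_ud = 117.3, S_dd = 85.74
Terminal payoffs (K − S): max(-65.55, 0) = 0, max(-22.32, 0) = 0, max(9.263, 0) = 9.263
Node u (S = 123.5): continuation = e^(−0.01)·[0.1716·0.0000 + 0.8284·0.0000] = 0.0000; exercise value = 0.0000 ≤ continuation, so V_u = 0.0000
Node d (S = 90.25): continuation = e^(−0.01)·[0.1716·0.0000 + 0.8284·9.2625] = 7.5970; exercise value = 4.7500 ≤ continuation, so V_d = 7.5970
Node 0 (S = 95): continuation = e^(−0.01)·[0.1716·0.0000 + 0.8284·7.5970] = 6.2309; exercise value = 0.0000 ≤ continuation, so V_0 = 6.2309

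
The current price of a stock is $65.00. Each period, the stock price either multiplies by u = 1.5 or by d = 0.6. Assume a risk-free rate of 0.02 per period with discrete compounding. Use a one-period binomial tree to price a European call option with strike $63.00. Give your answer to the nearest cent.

Risk-neutral probability p = (1 + 0.02 − 0.6)/(1.5 − 0.6) = 0.4200/0.9000 = 0.4667
Terminal stock prices: S_u = 97.5, S_d = 39
Terminal payoffs (S − K): max(34.5, 0) = 34.5, max(-24, 0) = 0
Node 0 (S = 65): V_0 = 1/1.02·[0.4667·34.5000 + 0.5333·0.0000] = 15.7843

$15.78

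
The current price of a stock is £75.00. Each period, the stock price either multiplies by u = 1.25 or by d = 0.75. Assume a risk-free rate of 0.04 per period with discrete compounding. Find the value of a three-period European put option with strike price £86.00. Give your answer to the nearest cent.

£12.66

Risk-neutral probability p = (1 + 0.04 − 0.75)/(1.25 − 0.75) = 0.2900/0.5000 = 0.5800
Terminal stock prices: S_uuu = 146.5, S_uud = 87.89, S_udd = 52.73, S_ddd = 31.64
Terminal payoffs (K − S): max(-60.48, 0) = 0, max(-1.891, 0) = 0, max(33.27, 0) = 33.27, max(54.36, 0) = 54.36
Node uu (S = 117.2): V_uu = 1/1.04·[0.5800·0.0000 + 0.4200·0.0000] = 0.0000
Node ud (S = 70.31): V_ud = 1/1.04·[0.5800·0.0000 + 0.4200·33.2656] = 13.4342
Node dd (S = 42.19): V_dd = 1/1.04·[0.5800·33.2656 + 0.4200·54.3594] = 40.5048
Node u (S = 93.75): V_u = 1/1.04·[0.5800·0.0000 + 0.4200·13.4342] = 5.4253
Node d (S = 56.25): V_d = 1/1.04·[0.5800·13.4342 + 0.4200·40.5048] = 23.8499
Node 0 (S = 75): V_0 = 1/1.04·[0.5800·5.4253 + 0.4200·23.8499] = 12.6573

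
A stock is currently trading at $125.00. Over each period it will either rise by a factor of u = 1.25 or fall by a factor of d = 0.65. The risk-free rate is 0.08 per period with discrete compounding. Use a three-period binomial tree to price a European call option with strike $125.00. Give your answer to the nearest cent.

$35.49

Risk-neutral probability p = (1 + 0.08 − 0.65)/(1.25 − 0.65) = 0.4300/0.6000 = 0.7167
Terminal stock prices: S_uuu = 244.1, S_uud = 127, S_udd = 66.02, S_ddd = 34.33
Terminal payoffs (S − K): max(119.1, 0) = 119.1, max(1.953, 0) = 1.953, max(-58.98, 0) = 0, max(-90.67, 0) = 0
Node uu (S = 195.3): V_uu = 1/1.08·[0.7167·119.1406 + 0.2833·1.9531] = 79.5718
Node ud (S = 101.6): V_ud = 1/1.08·[0.7167·1.9531 + 0.2833·0.0000] = 1.2961
Node dd (S = 52.81): V_dd = 1/1.08·[0.7167·0.0000 + 0.2833·0.0000] = 0.0000
Node u (S = 156.2): V_u = 1/1.08·[0.7167·79.5718 + 0.2833·1.2961] = 53.1423
Node d (S = 81.25): V_d = 1/1.08·[0.7167·1.2961 + 0.2833·0.0000] = 0.8600
Node 0 (S = 125): V_0 = 1/1.08·[0.7167·53.1423 + 0.2833·0.8600] = 35.4898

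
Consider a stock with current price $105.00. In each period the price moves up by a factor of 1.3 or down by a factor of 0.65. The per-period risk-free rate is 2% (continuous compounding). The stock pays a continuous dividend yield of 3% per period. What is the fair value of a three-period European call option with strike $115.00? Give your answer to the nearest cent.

Per-period risk-free factor R = e^0.02 = 1.0202; dividend-adjusted growth = e^(0.02−0.03) = 0.9900.
Risk-neutral probability p = (0.9900 − 0.65)/(1.3 − 0.65) = 0.3400/0.6500 = 0.5232
Terminal stock prices: S_uuu = 230.7, S_uud = 115.3, S_udd = 57.67, S_ddd = 28.84
Terminal payoffs (S − K): max(115.7, 0) = 115.7, max(0.3425, 0) = 0.3425, max(-57.33, 0) = 0, max(-86.16, 0) = 0
Node uu (S = 177.5): V_uu = e^(−0.02)·[0.5232·115.6850 + 0.4768·0.3425] = 59.4827
Node ud (S = 88.73): V_ud = e^(−0.02)·[0.5232·0.3425 + 0.4768·0.0000] = 0.1756
Node dd (S = 44.36): V_dd = e^(−0.02)·[0.5232·0.0000 + 0.4768·0.0000] = 0.0000
Node u (S = 136.5): V_u = e^(−0.02)·[0.5232·59.4827 + 0.4768·0.1756] = 30.5845
Node d (S = 68.25): V_d = e^(−0.02)·[0.5232·0.1756 + 0.4768·0.0000] = 0.0901
Node 0 (S = 105): V_0 = e^(−0.02)·[0.5232·30.5845 + 0.4768·0.0901] = 15.7257

$15.73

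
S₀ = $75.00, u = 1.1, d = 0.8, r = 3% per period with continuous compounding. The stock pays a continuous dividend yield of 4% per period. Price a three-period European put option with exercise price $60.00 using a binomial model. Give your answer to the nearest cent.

Per-period risk-free factor R = e^0.03 = 1.0305; dividend-adjusted growth = e^(0.03−0.04) = 0.9900.
Risk-neutral probability p = (0.9900 − 0.8)/(1.1 − 0.8) = 0.1900/0.3000 = 0.6335
Terminal stock prices: S_uuu = 99.83, S_uud = 72.6, S_udd = 52.8, S_ddd = 38.4
Terminal payoffs (K − S): max(-39.83, 0) = 0, max(-12.6, 0) = 0, max(7.2, 0) = 7.2, max(21.6, 0) = 21.6
Node uu (S = 90.75): V_uu = e^(−0.03)·[0.6335·0.0000 + 0.3665·0.0000] = 0.0000
Node ud (S = 66): V_ud = e^(−0.03)·[0.6335·0.0000 + 0.3665·7.2000] = 2.5608
Node dd (S = 48): V_dd = e^(−0.03)·[0.6335·7.2000 + 0.3665·21.6000] = 12.1088
Node u (S = 82.5): V_u = e^(−0.03)·[0.6335·0.0000 + 0.3665·2.5608] = 0.9108
Node d (S = 60): V_d = e^(−0.03)·[0.6335·2.5608 + 0.3665·12.1088] = 5.8811
Node 0 (S = 75): V_0 = e^(−0.03)·[0.6335·0.9108 + 0.3665·5.8811] = 2.6517

$2.65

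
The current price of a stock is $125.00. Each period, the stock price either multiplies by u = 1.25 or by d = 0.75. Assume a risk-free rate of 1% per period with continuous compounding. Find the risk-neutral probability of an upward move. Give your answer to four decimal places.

Risk-neutral probability p = (e^0.01 − 0.75)/(1.25 − 0.75) = 0.2601/0.5000 = 0.5201

p = 0.5201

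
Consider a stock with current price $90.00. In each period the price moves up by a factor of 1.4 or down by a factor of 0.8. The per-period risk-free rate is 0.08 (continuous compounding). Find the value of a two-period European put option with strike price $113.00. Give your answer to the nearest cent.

Risk-neutral probability p = (e^0.08 − 0.8)/(1.4 − 0.8) = 0.2833/0.6000 = 0.4721
Terminal stock prices: S_uu = 176.4, S_ud = 100.8, S_dd = 57.6
Terminal payoffs (K − S): max(-63.4, 0) = 0, max(12.2, 0) = 12.2, max(55.4, 0) = 55.4
Node u (S = 126): V_u = e^(−0.08)·[0.4721·0.0000 + 0.5279·12.2000] = 5.9447
Node d (S = 72): V_d = e^(−0.08)·[0.4721·12.2000 + 0.5279·55.4000] = 32.3121
Node 0 (S = 90): V_0 = e^(−0.08)·[0.4721·5.9447 + 0.5279·32.3121] = 18.3358

$18.34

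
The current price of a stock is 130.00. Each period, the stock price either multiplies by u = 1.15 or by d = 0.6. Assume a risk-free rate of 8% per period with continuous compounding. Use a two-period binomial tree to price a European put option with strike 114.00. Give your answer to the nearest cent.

Risk-neutral probability p = (e^0.08 − 0.6)/(1.15 − 0.6) = 0.4833/0.5500 = 0.8787
Terminal stock prices: S_uu = 171.9, S_ud = 89.7, S_dd = 46.8
Terminal payoffs (K − S): max(-57.92, 0) = 0, max(24.3, 0) = 24.3, max(67.2, 0) = 67.2
Node u (S = 149.5): V_u = e^(−0.08)·[0.8787·0.0000 + 0.1213·24.3000] = 2.7209
Node d (S = 78): V_d = e^(−0.08)·[0.8787·24.3000 + 0.1213·67.2000] = 27.2353
Node 0 (S = 130): V_0 = e^(−0.08)·[0.8787·2.7209 + 0.1213·27.2353] = 5.2566

5.26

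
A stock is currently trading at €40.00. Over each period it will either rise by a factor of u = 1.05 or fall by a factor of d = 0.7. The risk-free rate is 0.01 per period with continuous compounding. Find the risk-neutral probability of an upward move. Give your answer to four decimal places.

Risk-neutral probability p = (e^0.01 − 0.7)/(1.05 − 0.7) = 0.3101/0.3500 = 0.8859

p = 0.8859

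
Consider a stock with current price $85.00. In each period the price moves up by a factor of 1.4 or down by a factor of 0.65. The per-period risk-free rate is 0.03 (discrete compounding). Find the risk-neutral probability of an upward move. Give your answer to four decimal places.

p = 0.5067

Risk-neutral probability p = (1 + 0.03 − 0.65)/(1.4 − 0.65) = 0.3800/0.7500 = 0.5067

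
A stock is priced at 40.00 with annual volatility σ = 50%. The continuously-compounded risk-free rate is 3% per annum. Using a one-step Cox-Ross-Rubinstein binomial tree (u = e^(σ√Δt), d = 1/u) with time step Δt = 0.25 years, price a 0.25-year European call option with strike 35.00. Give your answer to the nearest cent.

CRR parameters: u = e^(σ√Δt) = e^(0.5·√0.25) = 1.2840, d = 1/u = 0.7788
Per-period rate: rΔt = 0.03·0.25 = 0.0075, so R = e^0.0075 = 1.0075
Risk-neutral probability p = (e^0.0075 − 0.7788)/(1.2840 − 0.7788) = 0.2287/0.5052 = 0.4527
Terminal stock prices: S_u = 51.36, S_d = 31.15
Terminal payoffs (S − K): max(16.36, 0) = 16.36, max(-3.848, 0) = 0
Node 0 (S = 40): V_0 = e^(−0.0075)·[0.4527·16.3610 + 0.5473·0.0000] = 7.3517

7.35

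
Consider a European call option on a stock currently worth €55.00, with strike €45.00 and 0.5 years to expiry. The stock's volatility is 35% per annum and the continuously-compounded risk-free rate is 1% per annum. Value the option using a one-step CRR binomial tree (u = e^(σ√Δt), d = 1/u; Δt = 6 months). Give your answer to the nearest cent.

CRR parameters: u = e^(σ√Δt) = e^(0.35·√0.5) = 1.2808, d = 1/u = 0.7808
Per-period rate: rΔt = 0.01·0.5 = 0.005, so R = e^0.005 = 1.0050
Risk-neutral probability p = (e^0.005 − 0.7808)/(1.2808 − 0.7808) = 0.2243/0.5000 = 0.4485
Terminal stock prices: S_u = 70.44, S_d = 42.94
Terminal payoffs (S − K): max(25.44, 0) = 25.44, max(-2.058, 0) = 0
Node 0 (S = 55): V_0 = e^(−0.005)·[0.4485·25.4442 + 0.5515·0.0000] = 11.3539

€11.35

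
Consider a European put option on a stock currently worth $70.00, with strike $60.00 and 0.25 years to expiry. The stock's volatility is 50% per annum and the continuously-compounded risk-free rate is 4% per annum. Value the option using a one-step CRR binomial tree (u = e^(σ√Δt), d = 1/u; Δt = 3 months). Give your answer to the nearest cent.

$2.94

CRR parameters: u = e^(σ√Δt) = e^(0.5·√0.25) = 1.2840, d = 1/u = 0.7788
Per-period rate: rΔt = 0.04·0.25 = 0.01, so R = e^0.01 = 1.0101
Risk-neutral probability p = (e^0.01 − 0.7788)/(1.2840 − 0.7788) = 0.2312/0.5052 = 0.4577
Terminal stock prices: S_u = 89.88, S_d = 54.52
Terminal payoffs (K − S): max(-29.88, 0) = 0, max(5.484, 0) = 5.484
Node 0 (S = 70): V_0 = e^(−0.01)·[0.4577·0.0000 + 0.5423·5.4839] = 2.9443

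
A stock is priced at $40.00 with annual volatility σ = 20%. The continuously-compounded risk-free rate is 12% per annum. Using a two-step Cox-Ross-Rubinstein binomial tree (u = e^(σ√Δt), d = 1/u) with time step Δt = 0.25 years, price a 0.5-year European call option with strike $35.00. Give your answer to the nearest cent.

$7.33

CRR parameters: u = e^(σ√Δt) = e^(0.2·√0.25) = 1.1052, d = 1/u = 0.9048
Per-period rate: rΔt = 0.12·0.25 = 0.03, so R = e^0.03 = 1.0305
Risk-neutral probability p = (e^0.03 − 0.9048)/(1.1052 − 0.9048) = 0.1256/0.2003 = 0.6270
Terminal stock prices: S_uu = 48.86, S_ud = 40, S_dd = 32.75
Terminal payoffs (S − K): max(13.86, 0) = 13.86, max(5, 0) = 5, max(-2.251, 0) = 0
Node u (S = 44.21): V_u = e^(−0.03)·[0.6270·13.8561 + 0.3730·5.0000] = 10.2412
Node d (S = 36.19): V_d = e^(−0.03)·[0.6270·5.0000 + 0.3730·0.0000] = 3.0425
Node 0 (S = 40): V_0 = e^(−0.03)·[0.6270·10.2412 + 0.3730·3.0425] = 7.3331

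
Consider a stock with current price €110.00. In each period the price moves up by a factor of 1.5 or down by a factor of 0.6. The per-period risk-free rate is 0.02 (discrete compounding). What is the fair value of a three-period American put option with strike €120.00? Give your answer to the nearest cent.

Risk-neutral probability p = (1 + 0.02 − 0.6)/(1.5 − 0.6) = 0.4200/0.9000 = 0.4667
Terminal stock prices: S_uuu = 371.2, S_uud = 148.5, S_udd = 59.4, S_ddd = 23.76
Terminal payoffs (K − S): max(-251.2, 0) = 0, max(-28.5, 0) = 0, max(60.6, 0) = 60.6, max(96.24, 0) = 96.24
Node uu (S = 247.5): continuation = 1/1.02·[0.4667·0.0000 + 0.5333·0.0000] = 0.0000; exercise value = 0.0000 ≤ continuation, so V_uu = 0.0000
Node ud (S = 99): continuation = 1/1.02·[0.4667·0.0000 + 0.5333·60.6000] = 31.6863; exercise value = 21.0000 ≤ continuation, so V_ud = 31.6863
Node dd (S = 39.6): continuation = 1/1.02·[0.4667·60.6000 + 0.5333·96.2400] = 78.0471; exercise value = 80.4000 > continuation, so V_dd = 80.4000 (exercise)
Node u (S = 165): continuation = 1/1.02·[0.4667·0.0000 + 0.5333·31.6863] = 16.5680; exercise value = 0.0000 ≤ continuation, so V_u = 16.5680
Node d (S = 66): continuation = 1/1.02·[0.4667·31.6863 + 0.5333·80.4000] = 56.5362; exercise value = 54.0000 ≤ continuation, so V_d = 56.5362
Node 0 (S = 110): continuation = 1/1.02·[0.4667·16.5680 + 0.5333·56.5362] = 37.1415; exercise value = 10.0000 ≤ continuation, so V_0 = 37.1415

€37.14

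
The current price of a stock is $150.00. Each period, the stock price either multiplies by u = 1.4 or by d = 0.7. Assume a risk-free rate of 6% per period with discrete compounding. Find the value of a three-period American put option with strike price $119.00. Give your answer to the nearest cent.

$12.83

Risk-neutral probability p = (1 + 0.06 − 0.7)/(1.4 − 0.7) = 0.3600/0.7000 = 0.5143
Terminal stock prices: S_uuu = 411.6, S_uud = 205.8, S_udd = 102.9, S_ddd = 51.45
Terminal payoffs (K − S): max(-292.6, 0) = 0, max(-86.8, 0) = 0, max(16.1, 0) = 16.1, max(67.55, 0) = 67.55
Node uu (S = 294): continuation = 1/1.06·[0.5143·0.0000 + 0.4857·0.0000] = 0.0000; exercise value = 0.0000 ≤ continuation, so V_uu = 0.0000
Node ud (S = 147): continuation = 1/1.06·[0.5143·0.0000 + 0.4857·16.1000] = 7.3774; exercise value = 0.0000 ≤ continuation, so V_ud = 7.3774
Node dd (S = 73.5): continuation = 1/1.06·[0.5143·16.1000 + 0.4857·67.5500] = 38.7642; exercise value = 45.5000 > continuation, so V_dd = 45.5000 (exercise)
Node u (S = 210): continuation = 1/1.06·[0.5143·0.0000 + 0.4857·7.3774] = 3.3805; exercise value = 0.0000 ≤ continuation, so V_u = 3.3805
Node d (S = 105): continuation = 1/1.06·[0.5143·7.3774 + 0.4857·45.5000] = 24.4284; exercise value = 14.0000 ≤ continuation, so V_d = 24.4284
Node 0 (S = 150): continuation = 1/1.06·[0.5143·3.3805 + 0.4857·24.4284] = 12.8337; exercise value = 0.0000 ≤ continuation, so V_0 = 12.8337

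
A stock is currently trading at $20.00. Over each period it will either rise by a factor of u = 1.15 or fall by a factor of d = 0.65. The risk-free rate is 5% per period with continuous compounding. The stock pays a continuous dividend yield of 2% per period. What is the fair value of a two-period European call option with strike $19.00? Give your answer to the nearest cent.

$3.90

Per-period risk-free factor R = e^0.05 = 1.0513; dividend-adjusted growth = e^(0.05−0.02) = 1.0305.
Risk-neutral probability p = (1.0305 − 0.65)/(1.15 − 0.65) = 0.3805/0.5000 = 0.7609
Terminal stock prices: S_uu = 26.45, S_ud = 14.95, S_dd = 8.45
Terminal payoffs (S − K): max(7.45, 0) = 7.45, max(-4.05, 0) = 0, max(-10.55, 0) = 0
Node u (S = 23): V_u = e^(−0.05)·[0.7609·7.4500 + 0.2391·0.0000] = 5.3923
Node d (S = 13): V_d = e^(−0.05)·[0.7609·0.0000 + 0.2391·0.0000] = 0.0000
Node 0 (S = 20): V_0 = e^(−0.05)·[0.7609·5.3923 + 0.2391·0.0000] = 3.9029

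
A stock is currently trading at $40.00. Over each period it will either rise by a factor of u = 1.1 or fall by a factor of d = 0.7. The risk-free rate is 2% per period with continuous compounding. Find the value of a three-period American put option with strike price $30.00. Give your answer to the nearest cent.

$0.90

Risk-neutral probability p = (e^0.02 − 0.7)/(1.1 − 0.7) = 0.3202/0.4000 = 0.8005
Terminal stock prices: S_uuu = 53.24, S_uud = 33.88, S_udd = 21.56, S_ddd = 13.72
Terminal payoffs (K − S): max(-23.24, 0) = 0, max(-3.88, 0) = 0, max(8.44, 0) = 8.44, max(16.28, 0) = 16.28
Node uu (S = 48.4): continuation = e^(−0.02)·[0.8005·0.0000 + 0.1995·0.0000] = 0.0000; exercise value = 0.0000 ≤ continuation, so V_uu = 0.0000
Node ud (S = 30.8): continuation = e^(−0.02)·[0.8005·0.0000 + 0.1995·8.4400] = 1.6504; exercise value = 0.0000 ≤ continuation, so V_ud = 1.6504
Node dd (S = 19.6): continuation = e^(−0.02)·[0.8005·8.4400 + 0.1995·16.2800] = 9.8060; exercise value = 10.4000 > continuation, so V_dd = 10.4000 (exercise)
Node u (S = 44): continuation = e^(−0.02)·[0.8005·0.0000 + 0.1995·1.6504] = 0.3227; exercise value = 0.0000 ≤ continuation, so V_u = 0.3227
Node d (S = 28): continuation = e^(−0.02)·[0.8005·1.6504 + 0.1995·10.4000] = 3.3287; exercise value = 2.0000 ≤ continuation, so V_d = 3.3287
Node 0 (S = 40): continuation = e^(−0.02)·[0.8005·0.3227 + 0.1995·3.3287] = 0.9041; exercise value = 0.0000 ≤ continuation, so V_0 = 0.9041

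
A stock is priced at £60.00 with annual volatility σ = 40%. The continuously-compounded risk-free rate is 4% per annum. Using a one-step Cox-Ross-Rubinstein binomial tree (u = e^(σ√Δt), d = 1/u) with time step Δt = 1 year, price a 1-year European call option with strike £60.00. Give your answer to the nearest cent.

CRR parameters: u = e^(σ√Δt) = e^(0.4·√1) = 1.4918, d = 1/u = 0.6703
Per-period rate: rΔt = 0.04·1 = 0.04, so R = e^0.04 = 1.0408
Risk-neutral probability p = (e^0.04 − 0.6703)/(1.4918 − 0.6703) = 0.3705/0.8215 = 0.4510
Terminal stock prices: S_u = 89.51, S_d = 40.22
Terminal payoffs (S − K): max(29.51, 0) = 29.51, max(-19.78, 0) = 0
Node 0 (S = 60): V_0 = e^(−0.04)·[0.4510·29.5095 + 0.5490·0.0000] = 12.7867

£12.79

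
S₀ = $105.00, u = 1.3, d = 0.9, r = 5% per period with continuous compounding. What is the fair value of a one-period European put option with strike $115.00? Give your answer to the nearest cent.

$12.13

Risk-neutral probability p = (e^0.05 − 0.9)/(1.3 − 0.9) = 0.1513/0.4000 = 0.3782
Terminal stock prices: S_u = 136.5, S_d = 94.5
Terminal payoffs (K − S): max(-21.5, 0) = 0, max(20.5, 0) = 20.5
Node 0 (S = 105): V_0 = e^(−0.05)·[0.3782·0.0000 + 0.6218·20.5000] = 12.1257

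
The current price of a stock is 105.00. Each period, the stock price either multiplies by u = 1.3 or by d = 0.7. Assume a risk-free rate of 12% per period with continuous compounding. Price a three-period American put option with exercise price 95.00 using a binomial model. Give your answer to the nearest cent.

6.64

Risk-neutral probability p = (e^0.12 − 0.7)/(1.3 − 0.7) = 0.4275/0.6000 = 0.7125
Terminal stock prices: S_uuu = 230.7, S_uud = 124.2, S_udd = 66.88, S_ddd = 36.01
Terminal payoffs (K − S): max(-135.7, 0) = 0, max(-29.22, 0) = 0, max(28.12, 0) = 28.12, max(58.99, 0) = 58.99
Node uu (S = 177.5): continuation = e^(−0.12)·[0.7125·0.0000 + 0.2875·0.0000] = 0.0000; exercise value = 0.0000 ≤ continuation, so V_uu = 0.0000
Node ud (S = 95.55): continuation = e^(−0.12)·[0.7125·0.0000 + 0.2875·28.1150] = 7.1692; exercise value = 0.0000 ≤ continuation, so V_ud = 7.1692
Node dd (S = 51.45): continuation = e^(−0.12)·[0.7125·28.1150 + 0.2875·58.9850] = 32.8074; exercise value = 43.5500 > continuation, so V_dd = 43.5500 (exercise)
Node u (S = 136.5): continuation = e^(−0.12)·[0.7125·0.0000 + 0.2875·7.1692] = 1.8281; exercise value = 0.0000 ≤ continuation, so V_u = 1.8281
Node d (S = 73.5): continuation = e^(−0.12)·[0.7125·7.1692 + 0.2875·43.5500] = 15.6354; exercise value = 21.5000 > continuation, so V_d = 21.5000 (exercise)
Node 0 (S = 105): continuation = e^(−0.12)·[0.7125·1.8281 + 0.2875·21.5000] = 6.6376; exercise value = 0.0000 ≤ continuation, so V_0 = 6.6376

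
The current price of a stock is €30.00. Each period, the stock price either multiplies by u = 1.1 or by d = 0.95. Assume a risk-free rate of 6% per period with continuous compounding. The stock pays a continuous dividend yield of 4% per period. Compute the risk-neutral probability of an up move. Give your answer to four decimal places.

p = 0.4680

Per-period risk-free factor R = e^0.06 = 1.0618; dividend-adjusted growth = e^(0.06−0.04) = 1.0202.
Risk-neutral probability p = (1.0202 − 0.95)/(1.1 − 0.95) = 0.0702/0.1500 = 0.4680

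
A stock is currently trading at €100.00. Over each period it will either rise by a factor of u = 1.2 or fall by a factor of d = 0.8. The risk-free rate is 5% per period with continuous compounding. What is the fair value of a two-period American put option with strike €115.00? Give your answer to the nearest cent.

Risk-neutral probability p = (e^0.05 − 0.8)/(1.2 − 0.8) = 0.2513/0.4000 = 0.6282
Terminal stock prices: S_uu = 144, S_ud = 96, S_dd = 64
Terminal payoffs (K − S): max(-29, 0) = 0, max(19, 0) = 19, max(51, 0) = 51
Node u (S = 120): continuation = e^(−0.05)·[0.6282·0.0000 + 0.3718·19.0000] = 6.7201; exercise value = 0.0000 ≤ continuation, so V_u = 6.7201
Node d (S = 80): continuation = e^(−0.05)·[0.6282·19.0000 + 0.3718·51.0000] = 29.3914; exercise value = 35.0000 > continuation, so V_d = 35.0000 (exercise)
Node 0 (S = 100): continuation = e^(−0.05)·[0.6282·6.7201 + 0.3718·35.0000] = 16.3946; exercise value = 15.0000 ≤ continuation, so V_0 = 16.3946

€16.39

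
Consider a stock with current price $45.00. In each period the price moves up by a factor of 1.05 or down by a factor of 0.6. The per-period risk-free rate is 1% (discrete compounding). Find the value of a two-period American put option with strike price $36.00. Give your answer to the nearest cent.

Risk-neutral probability p = (1 + 0.01 − 0.6)/(1.05 − 0.6) = 0.4100/0.4500 = 0.9111
Terminal stock prices: S_uu = 49.61, S_ud = 28.35, S_dd = 16.2
Terminal payoffs (K − S): max(-13.61, 0) = 0, max(7.65, 0) = 7.65, max(19.8, 0) = 19.8
Node u (S = 47.25): continuation = 1/1.01·[0.9111·0.0000 + 0.0889·7.6500] = 0.6733; exercise value = 0.0000 ≤ continuation, so V_u = 0.6733
Node d (S = 27): continuation = 1/1.01·[0.9111·7.6500 + 0.0889·19.8000] = 8.6436; exercise value = 9.0000 > continuation, so V_d = 9.0000 (exercise)
Node 0 (S = 45): continuation = 1/1.01·[0.9111·0.6733 + 0.0889·9.0000] = 1.3994; exercise value = 0.0000 ≤ continuation, so V_0 = 1.3994

$1.40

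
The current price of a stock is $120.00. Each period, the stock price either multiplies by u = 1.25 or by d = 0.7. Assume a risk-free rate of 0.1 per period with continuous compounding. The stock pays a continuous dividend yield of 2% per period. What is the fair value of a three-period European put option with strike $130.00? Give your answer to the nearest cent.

$9.87

Per-period risk-free factor R = e^0.1 = 1.1052; dividend-adjusted growth = e^(0.1−0.02) = 1.0833.
Risk-neutral probability p = (1.0833 − 0.7)/(1.25 − 0.7) = 0.3833/0.5500 = 0.6969
Terminal stock prices: S_uuu = 234.4, S_uud = 131.2, S_udd = 73.5, S_ddd = 41.16
Terminal payoffs (K − S): max(-104.4, 0) = 0, max(-1.25, 0) = 0, max(56.5, 0) = 56.5, max(88.84, 0) = 88.84
Node uu (S = 187.5): V_uu = e^(−0.1)·[0.6969·0.0000 + 0.3031·0.0000] = 0.0000
Node ud (S = 105): V_ud = e^(−0.1)·[0.6969·0.0000 + 0.3031·56.5000] = 15.4962
Node dd (S = 58.8): V_dd = e^(−0.1)·[0.6969·56.5000 + 0.3031·88.8400] = 59.9932
Node u (S = 150): V_u = e^(−0.1)·[0.6969·0.0000 + 0.3031·15.4962] = 4.2501
Node d (S = 84): V_d = e^(−0.1)·[0.6969·15.4962 + 0.3031·59.9932] = 26.2257
Node 0 (S = 120): V_0 = e^(−0.1)·[0.6969·4.2501 + 0.3031·26.2257] = 9.8729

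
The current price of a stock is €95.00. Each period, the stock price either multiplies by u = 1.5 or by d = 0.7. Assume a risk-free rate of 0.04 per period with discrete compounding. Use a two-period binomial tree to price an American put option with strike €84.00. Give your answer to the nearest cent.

Risk-neutral probability p = (1 + 0.04 − 0.7)/(1.5 − 0.7) = 0.3400/0.8000 = 0.4250
Terminal stock prices: S_uu = 213.8, S_ud = 99.75, S_dd = 46.55
Terminal payoffs (K − S): max(-129.8, 0) = 0, max(-15.75, 0) = 0, max(37.45, 0) = 37.45
Node u (S = 142.5): continuation = 1/1.04·[0.4250·0.0000 + 0.5750·0.0000] = 0.0000; exercise value = 0.0000 ≤ continuation, so V_u = 0.0000
Node d (S = 66.5): continuation = 1/1.04·[0.4250·0.0000 + 0.5750·37.4500] = 20.7055; exercise value = 17.5000 ≤ continuation, so V_d = 20.7055
Node 0 (S = 95): continuation = 1/1.04·[0.4250·0.0000 + 0.5750·20.7055] = 11.4478; exercise value = 0.0000 ≤ continuation, so V_0 = 11.4478

€11.45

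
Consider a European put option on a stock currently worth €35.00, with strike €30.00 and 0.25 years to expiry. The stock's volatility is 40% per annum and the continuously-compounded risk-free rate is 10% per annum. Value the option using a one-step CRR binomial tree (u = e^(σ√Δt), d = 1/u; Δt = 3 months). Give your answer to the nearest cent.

€0.64

CRR parameters: u = e^(σ√Δt) = e^(0.4·√0.25) = 1.2214, d = 1/u = 0.8187
Per-period rate: rΔt = 0.1·0.25 = 0.025, so R = e^0.025 = 1.0253
Risk-neutral probability p = (e^0.025 − 0.8187)/(1.2214 − 0.8187) = 0.2066/0.4027 = 0.5130
Terminal stock prices: S_u = 42.75, S_d = 28.66
Terminal payoffs (K − S): max(-12.75, 0) = 0, max(1.344, 0) = 1.344
Node 0 (S = 35): V_0 = e^(−0.025)·[0.5130·0.0000 + 0.4870·1.3444] = 0.6385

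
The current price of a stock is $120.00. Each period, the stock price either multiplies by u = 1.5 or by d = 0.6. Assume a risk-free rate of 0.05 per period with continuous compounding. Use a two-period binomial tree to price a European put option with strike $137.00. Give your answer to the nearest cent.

Risk-neutral probability p = (e^0.05 − 0.6)/(1.5 − 0.6) = 0.4513/0.9000 = 0.5014
Terminal stock prices: S_uu = 270, S_ud = 108, S_dd = 43.2
Terminal payoffs (K − S): max(-133, 0) = 0, max(29, 0) = 29, max(93.8, 0) = 93.8
Node u (S = 180): V_u = e^(−0.05)·[0.5014·0.0000 + 0.4986·29.0000] = 13.7539
Node d (S = 72): V_d = e^(−0.05)·[0.5014·29.0000 + 0.4986·93.8000] = 58.3184
Node 0 (S = 120): V_0 = e^(−0.05)·[0.5014·13.7539 + 0.4986·58.3184] = 34.2188

$34.22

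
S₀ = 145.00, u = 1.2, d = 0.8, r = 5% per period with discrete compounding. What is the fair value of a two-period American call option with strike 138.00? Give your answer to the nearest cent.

Risk-neutral probability p = (1 + 0.05 − 0.8)/(1.2 − 0.8) = 0.2500/0.4000 = 0.6250
Terminal stock prices: S_uu = 208.8, S_ud = 139.2, S_dd = 92.8
Terminal payoffs (S − K): max(70.8, 0) = 70.8, max(1.2, 0) = 1.2, max(-45.2, 0) = 0
Node u (S = 174): continuation = 1/1.05·[0.6250·70.8000 + 0.3750·1.2000] = 42.5714; exercise value = 36.0000 ≤ continuation, so V_u = 42.5714
Node d (S = 116): continuation = 1/1.05·[0.6250·1.2000 + 0.3750·0.0000] = 0.7143; exercise value = 0.0000 ≤ continuation, so V_d = 0.7143
Node 0 (S = 145): continuation = 1/1.05·[0.6250·42.5714 + 0.3750·0.7143] = 25.5952; exercise value = 7.0000 ≤ continuation, so V_0 = 25.5952

25.60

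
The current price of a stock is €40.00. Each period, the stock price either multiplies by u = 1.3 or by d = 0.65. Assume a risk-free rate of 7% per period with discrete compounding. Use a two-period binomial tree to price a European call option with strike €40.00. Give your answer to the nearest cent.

€10.06

Risk-neutral probability p = (1 + 0.07 − 0.65)/(1.3 − 0.65) = 0.4200/0.6500 = 0.6462
Terminal stock prices: S_uu = 67.6, S_ud = 33.8, S_dd = 16.9
Terminal payoffs (S − K): max(27.6, 0) = 27.6, max(-6.2, 0) = 0, max(-23.1, 0) = 0
Node u (S = 52): V_u = 1/1.07·[0.6462·27.6000 + 0.3538·0.0000] = 16.6671
Node d (S = 26): V_d = 1/1.07·[0.6462·0.0000 + 0.3538·0.0000] = 0.0000
Node 0 (S = 40): V_0 = 1/1.07·[0.6462·16.6671 + 0.3538·0.0000] = 10.0650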